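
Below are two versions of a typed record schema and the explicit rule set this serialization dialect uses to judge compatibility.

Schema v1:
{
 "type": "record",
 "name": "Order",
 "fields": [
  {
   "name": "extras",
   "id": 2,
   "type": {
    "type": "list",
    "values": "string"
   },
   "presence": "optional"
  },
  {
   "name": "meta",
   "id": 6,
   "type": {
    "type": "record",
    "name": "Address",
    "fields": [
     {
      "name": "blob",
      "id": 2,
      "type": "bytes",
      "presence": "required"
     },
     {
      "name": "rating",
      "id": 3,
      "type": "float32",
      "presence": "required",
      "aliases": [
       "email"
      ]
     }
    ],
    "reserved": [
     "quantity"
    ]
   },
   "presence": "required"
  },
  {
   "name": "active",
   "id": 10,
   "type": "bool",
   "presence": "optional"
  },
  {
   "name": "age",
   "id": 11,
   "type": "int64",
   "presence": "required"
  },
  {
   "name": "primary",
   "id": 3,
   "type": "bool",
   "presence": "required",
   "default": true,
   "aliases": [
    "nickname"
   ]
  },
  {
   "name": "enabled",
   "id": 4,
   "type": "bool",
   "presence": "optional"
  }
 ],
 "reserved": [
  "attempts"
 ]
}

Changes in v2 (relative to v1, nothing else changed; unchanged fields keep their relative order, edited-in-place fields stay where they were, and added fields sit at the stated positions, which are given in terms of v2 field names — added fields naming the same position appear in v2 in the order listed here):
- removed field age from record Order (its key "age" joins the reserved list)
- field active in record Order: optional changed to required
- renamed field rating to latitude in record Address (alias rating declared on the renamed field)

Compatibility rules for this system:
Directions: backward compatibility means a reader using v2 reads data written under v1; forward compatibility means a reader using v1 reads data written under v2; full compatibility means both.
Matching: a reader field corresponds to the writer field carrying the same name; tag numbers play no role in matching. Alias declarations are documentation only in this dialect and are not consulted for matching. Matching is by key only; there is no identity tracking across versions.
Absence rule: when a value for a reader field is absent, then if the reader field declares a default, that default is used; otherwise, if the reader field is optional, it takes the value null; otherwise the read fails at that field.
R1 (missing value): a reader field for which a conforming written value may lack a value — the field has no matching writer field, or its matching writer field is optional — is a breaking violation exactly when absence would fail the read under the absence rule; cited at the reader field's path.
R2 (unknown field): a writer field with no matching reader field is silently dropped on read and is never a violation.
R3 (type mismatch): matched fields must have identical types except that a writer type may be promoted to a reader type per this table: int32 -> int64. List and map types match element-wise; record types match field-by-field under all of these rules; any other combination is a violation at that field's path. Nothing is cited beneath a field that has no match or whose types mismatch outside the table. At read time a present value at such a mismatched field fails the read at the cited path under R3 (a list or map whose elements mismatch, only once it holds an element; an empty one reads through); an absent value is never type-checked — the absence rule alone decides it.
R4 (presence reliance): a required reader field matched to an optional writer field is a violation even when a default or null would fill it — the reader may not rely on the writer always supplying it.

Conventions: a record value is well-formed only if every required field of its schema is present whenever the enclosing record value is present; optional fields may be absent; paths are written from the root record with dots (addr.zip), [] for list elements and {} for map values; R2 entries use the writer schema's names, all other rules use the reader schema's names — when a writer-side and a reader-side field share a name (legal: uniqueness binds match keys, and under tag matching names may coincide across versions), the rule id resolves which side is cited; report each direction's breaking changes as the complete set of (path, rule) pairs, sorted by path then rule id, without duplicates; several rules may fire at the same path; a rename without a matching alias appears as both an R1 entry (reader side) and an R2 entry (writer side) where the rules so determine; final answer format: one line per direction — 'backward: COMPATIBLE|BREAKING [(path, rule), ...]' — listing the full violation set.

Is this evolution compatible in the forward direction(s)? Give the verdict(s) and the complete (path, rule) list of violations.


the writer's type comes first in each Order pair
checking forward for Order: reader v1 against writer v2:
  extras: paired with writer extras (list<string> -> list<string>; writer optional)
  meta: paired with writer meta (Address -> Address; writer required)
  active: paired with writer active (bool -> bool; writer required)
  age: no writer match
  primary: paired with writer primary (bool -> bool; writer required)
  enabled: paired with writer enabled (bool -> bool; writer optional)
  meta.blob: paired with writer meta.blob (bytes -> bytes; writer required)
  meta.rating: no writer match
  meta.latitude (writer side), unknown to reader
  breaking: (age, R1)
  breaking: (meta.rating, R1)
  => 2 violation(s): forward is BREAKING for Order
ruling out the remaining Order differences:
  field active in record Order: optional changed to required -> affects backward compatibility only, which is not asked

forward: BREAKING [(age, R1), (meta.rating, R1)]


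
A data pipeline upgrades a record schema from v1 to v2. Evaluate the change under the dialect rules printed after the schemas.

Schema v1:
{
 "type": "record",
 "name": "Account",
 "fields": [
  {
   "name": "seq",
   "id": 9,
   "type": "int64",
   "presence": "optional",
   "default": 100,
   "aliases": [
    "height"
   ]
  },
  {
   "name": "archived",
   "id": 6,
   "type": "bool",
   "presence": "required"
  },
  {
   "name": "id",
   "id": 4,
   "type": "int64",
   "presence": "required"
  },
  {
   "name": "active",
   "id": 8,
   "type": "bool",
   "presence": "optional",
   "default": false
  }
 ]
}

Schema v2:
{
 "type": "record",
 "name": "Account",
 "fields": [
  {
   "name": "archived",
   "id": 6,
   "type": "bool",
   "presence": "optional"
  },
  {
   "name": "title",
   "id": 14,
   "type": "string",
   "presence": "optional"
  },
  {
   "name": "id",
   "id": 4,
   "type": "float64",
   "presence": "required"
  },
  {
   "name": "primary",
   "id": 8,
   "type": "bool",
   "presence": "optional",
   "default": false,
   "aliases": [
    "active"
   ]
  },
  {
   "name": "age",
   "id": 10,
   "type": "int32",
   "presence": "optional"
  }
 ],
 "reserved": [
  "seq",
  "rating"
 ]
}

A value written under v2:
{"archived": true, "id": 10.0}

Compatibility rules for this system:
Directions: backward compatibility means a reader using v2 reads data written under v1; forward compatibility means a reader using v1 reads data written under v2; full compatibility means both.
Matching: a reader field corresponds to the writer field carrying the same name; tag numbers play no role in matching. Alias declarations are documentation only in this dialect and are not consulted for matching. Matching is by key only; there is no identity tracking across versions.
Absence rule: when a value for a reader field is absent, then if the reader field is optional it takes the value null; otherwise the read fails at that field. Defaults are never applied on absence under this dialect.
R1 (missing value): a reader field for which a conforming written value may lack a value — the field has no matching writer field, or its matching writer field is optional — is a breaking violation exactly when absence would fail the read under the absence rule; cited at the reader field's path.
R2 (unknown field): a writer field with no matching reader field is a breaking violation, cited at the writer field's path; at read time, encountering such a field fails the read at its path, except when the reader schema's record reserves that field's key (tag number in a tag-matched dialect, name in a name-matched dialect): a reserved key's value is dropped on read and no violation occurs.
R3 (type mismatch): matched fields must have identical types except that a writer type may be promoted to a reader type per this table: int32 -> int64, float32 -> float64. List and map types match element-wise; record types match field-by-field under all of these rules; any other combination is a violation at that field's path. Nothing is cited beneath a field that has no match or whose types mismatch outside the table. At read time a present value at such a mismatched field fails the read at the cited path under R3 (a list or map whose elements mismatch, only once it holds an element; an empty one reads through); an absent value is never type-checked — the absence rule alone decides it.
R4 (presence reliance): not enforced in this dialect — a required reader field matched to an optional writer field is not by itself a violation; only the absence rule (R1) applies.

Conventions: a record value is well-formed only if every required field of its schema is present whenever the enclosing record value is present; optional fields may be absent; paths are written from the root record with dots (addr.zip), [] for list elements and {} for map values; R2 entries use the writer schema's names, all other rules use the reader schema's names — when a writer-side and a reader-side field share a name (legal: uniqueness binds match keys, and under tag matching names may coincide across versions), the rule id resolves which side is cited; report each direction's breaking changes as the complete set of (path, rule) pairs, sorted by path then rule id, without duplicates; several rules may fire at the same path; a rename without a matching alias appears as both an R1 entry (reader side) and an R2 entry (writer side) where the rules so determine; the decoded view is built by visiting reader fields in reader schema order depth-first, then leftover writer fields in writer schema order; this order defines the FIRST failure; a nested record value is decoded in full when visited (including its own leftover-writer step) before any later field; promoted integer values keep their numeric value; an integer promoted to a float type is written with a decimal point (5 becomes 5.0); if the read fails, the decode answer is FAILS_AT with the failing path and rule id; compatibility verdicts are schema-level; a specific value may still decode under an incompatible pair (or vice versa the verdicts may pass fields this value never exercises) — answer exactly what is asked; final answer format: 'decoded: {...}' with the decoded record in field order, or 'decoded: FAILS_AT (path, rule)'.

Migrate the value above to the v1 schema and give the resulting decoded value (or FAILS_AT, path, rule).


decoded: FAILS_AT (id, R3)

the writer's type comes first in each Account pair
decode walk for Account under reader schema v1:
  seq := null (absent, optional -> null)
  archived := true
  read fails at id under R3
  => FAILS_AT (id, R3)
checking off the Account differences that do not matter here:
  added field title to record Account: optional string, tag 14 (in v2 it sits immediately before id) -> matters for Account compatibility verdicts, not for this value's decode
  field archived in record Account: required changed to optional -> matters for Account compatibility verdicts, not for this value's decode
  removed field seq from record Account (its key "seq" joins the reserved list) -> no rule fires on it and the decoded Account view is identical with or without it
  renamed field active to primary in record Account (alias active declared on the renamed field) -> matters for Account compatibility verdicts, not for this value's decode
  added field age to record Account: optional int32, tag 10 (in v2 it sits last) -> matters for Account compatibility verdicts, not for this value's decode


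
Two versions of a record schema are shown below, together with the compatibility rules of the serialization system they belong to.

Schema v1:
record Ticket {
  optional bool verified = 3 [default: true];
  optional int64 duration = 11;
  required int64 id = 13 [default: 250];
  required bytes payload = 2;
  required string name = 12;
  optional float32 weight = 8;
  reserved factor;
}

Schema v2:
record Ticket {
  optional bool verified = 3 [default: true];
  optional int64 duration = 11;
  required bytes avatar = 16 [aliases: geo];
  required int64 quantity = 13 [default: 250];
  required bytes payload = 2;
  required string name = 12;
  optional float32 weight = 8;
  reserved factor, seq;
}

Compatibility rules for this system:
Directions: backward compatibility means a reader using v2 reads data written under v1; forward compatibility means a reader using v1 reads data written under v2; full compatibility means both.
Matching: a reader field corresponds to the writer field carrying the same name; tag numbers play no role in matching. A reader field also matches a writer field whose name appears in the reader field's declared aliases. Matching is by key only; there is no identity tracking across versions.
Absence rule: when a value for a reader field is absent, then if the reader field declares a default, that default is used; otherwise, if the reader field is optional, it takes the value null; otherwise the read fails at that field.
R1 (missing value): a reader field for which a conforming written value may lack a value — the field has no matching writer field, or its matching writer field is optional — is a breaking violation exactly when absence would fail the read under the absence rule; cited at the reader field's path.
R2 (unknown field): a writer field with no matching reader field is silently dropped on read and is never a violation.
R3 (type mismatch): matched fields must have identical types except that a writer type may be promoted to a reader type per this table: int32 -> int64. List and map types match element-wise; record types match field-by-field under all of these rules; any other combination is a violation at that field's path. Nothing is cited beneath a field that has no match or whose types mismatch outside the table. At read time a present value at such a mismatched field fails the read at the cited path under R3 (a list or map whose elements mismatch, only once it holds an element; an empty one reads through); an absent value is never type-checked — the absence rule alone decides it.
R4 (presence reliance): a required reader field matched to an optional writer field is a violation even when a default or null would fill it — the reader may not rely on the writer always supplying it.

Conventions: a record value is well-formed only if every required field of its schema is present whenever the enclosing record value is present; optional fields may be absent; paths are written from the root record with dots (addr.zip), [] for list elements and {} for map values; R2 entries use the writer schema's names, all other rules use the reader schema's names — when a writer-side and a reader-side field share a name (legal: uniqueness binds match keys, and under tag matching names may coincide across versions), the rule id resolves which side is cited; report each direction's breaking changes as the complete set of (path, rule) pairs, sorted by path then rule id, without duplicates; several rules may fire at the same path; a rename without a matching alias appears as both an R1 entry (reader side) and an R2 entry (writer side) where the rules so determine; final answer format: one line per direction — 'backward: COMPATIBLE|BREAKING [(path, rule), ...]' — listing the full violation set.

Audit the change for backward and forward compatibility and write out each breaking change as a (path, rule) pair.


backward: BREAKING [(avatar, R1)]; forward: COMPATIBLE []

in Ticket below, arrows point writer -> reader
backward analysis of Ticket with v2 as reader and v1 as writer:
  verified <- verified (bool -> bool, writer optional)
  duration <- duration (int64 -> int64, writer optional)
  avatar has no writer counterpart
  quantity has no writer counterpart
  payload <- payload (bytes -> bytes, writer required)
  name <- name (string -> string, writer required)
  weight <- weight (float32 -> float32, writer optional)
  writer field id has no reader counterpart
  violation R1 at avatar
  => 1 violation(s): backward is BREAKING for Ticket
forward analysis of Ticket with v1 as reader and v2 as writer:
  verified <- verified (bool -> bool, writer optional)
  duration <- duration (int64 -> int64, writer optional)
  id has no writer counterpart
  payload <- payload (bytes -> bytes, writer required)
  name <- name (string -> string, writer required)
  weight <- weight (float32 -> float32, writer optional)
  writer field avatar has no reader counterpart
  writer field quantity has no reader counterpart
  => no violations; forward on Ticket: COMPATIBLE


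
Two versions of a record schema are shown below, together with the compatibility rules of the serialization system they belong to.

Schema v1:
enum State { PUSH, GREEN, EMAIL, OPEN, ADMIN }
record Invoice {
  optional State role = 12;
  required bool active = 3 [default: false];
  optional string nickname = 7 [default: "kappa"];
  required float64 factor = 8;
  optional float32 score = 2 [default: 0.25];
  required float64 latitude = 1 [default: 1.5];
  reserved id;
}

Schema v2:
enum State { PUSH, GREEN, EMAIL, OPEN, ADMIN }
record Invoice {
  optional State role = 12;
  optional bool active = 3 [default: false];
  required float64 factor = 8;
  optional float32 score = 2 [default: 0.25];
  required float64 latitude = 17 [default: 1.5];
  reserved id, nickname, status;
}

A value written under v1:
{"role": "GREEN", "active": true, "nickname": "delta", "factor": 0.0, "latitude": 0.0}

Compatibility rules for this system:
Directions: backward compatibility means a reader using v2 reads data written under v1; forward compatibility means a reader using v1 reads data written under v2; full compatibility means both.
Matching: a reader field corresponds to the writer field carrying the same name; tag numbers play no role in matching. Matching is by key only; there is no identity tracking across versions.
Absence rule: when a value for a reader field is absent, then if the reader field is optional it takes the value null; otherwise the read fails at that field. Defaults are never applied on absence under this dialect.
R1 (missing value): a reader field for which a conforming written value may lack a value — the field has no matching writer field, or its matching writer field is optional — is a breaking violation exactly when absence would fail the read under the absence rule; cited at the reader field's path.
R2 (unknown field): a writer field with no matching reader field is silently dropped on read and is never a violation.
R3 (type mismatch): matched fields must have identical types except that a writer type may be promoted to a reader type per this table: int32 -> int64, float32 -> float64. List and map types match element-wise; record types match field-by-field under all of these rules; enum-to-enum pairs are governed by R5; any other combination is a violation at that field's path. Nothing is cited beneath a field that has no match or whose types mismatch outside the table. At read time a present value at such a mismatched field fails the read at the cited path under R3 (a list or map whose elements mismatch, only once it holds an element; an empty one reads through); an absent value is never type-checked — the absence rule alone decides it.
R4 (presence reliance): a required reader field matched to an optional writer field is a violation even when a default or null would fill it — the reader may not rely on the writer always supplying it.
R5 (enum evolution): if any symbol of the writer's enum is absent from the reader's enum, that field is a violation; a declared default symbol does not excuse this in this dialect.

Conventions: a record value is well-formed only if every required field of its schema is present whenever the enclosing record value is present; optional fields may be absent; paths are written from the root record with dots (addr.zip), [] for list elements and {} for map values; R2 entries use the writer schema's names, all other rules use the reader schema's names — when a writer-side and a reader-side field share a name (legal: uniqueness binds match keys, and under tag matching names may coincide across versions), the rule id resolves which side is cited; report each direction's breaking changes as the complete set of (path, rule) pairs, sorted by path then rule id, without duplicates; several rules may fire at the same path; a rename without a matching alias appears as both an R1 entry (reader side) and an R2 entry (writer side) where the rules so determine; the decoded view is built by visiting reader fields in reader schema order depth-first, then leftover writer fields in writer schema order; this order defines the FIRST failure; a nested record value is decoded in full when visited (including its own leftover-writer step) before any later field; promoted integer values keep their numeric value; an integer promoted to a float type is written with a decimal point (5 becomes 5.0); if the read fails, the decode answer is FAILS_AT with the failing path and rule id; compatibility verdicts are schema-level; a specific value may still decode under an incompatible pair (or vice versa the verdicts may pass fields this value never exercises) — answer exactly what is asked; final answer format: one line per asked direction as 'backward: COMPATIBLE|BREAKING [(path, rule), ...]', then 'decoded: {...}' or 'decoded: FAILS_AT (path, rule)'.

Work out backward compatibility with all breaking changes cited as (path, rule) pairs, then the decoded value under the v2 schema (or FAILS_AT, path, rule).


the writer's type comes first in each Invoice pair
backward for Invoice (reader v2, writer v1):
  role <- role (State -> State, writer optional)
  active <- active (bool -> bool, writer required)
  factor <- factor (float64 -> float64, writer required)
  score <- score (float32 -> float32, writer optional)
  latitude <- latitude (float64 -> float64, writer required)
  writer nickname: unknown to reader
  => backward: COMPATIBLE
decode walk for Invoice under reader schema v2:
  role := "GREEN"
  active := true
  factor := 0.0
  score := null (missing; optional => null)
  latitude := 0.0
  writer nickname: no reader field; dropped
  => decoded: {"role": "GREEN", "active": true, "factor": 0.0, "score": null, "latitude": 0.0}
diffs on Invoice not affecting the asked answer:
  field active in record Invoice: required changed to optional -> matters only for Invoice's forward compatibility — outside the asked direction
  field latitude in record Invoice: tag 1 changed to 17 -> no rule fires on it in Invoice's dialect; the asked verdict holds

backward: COMPATIBLE []; decoded: {"role": "GREEN", "active": true, "factor": 0.0, "score": null, "latitude": 0.0}


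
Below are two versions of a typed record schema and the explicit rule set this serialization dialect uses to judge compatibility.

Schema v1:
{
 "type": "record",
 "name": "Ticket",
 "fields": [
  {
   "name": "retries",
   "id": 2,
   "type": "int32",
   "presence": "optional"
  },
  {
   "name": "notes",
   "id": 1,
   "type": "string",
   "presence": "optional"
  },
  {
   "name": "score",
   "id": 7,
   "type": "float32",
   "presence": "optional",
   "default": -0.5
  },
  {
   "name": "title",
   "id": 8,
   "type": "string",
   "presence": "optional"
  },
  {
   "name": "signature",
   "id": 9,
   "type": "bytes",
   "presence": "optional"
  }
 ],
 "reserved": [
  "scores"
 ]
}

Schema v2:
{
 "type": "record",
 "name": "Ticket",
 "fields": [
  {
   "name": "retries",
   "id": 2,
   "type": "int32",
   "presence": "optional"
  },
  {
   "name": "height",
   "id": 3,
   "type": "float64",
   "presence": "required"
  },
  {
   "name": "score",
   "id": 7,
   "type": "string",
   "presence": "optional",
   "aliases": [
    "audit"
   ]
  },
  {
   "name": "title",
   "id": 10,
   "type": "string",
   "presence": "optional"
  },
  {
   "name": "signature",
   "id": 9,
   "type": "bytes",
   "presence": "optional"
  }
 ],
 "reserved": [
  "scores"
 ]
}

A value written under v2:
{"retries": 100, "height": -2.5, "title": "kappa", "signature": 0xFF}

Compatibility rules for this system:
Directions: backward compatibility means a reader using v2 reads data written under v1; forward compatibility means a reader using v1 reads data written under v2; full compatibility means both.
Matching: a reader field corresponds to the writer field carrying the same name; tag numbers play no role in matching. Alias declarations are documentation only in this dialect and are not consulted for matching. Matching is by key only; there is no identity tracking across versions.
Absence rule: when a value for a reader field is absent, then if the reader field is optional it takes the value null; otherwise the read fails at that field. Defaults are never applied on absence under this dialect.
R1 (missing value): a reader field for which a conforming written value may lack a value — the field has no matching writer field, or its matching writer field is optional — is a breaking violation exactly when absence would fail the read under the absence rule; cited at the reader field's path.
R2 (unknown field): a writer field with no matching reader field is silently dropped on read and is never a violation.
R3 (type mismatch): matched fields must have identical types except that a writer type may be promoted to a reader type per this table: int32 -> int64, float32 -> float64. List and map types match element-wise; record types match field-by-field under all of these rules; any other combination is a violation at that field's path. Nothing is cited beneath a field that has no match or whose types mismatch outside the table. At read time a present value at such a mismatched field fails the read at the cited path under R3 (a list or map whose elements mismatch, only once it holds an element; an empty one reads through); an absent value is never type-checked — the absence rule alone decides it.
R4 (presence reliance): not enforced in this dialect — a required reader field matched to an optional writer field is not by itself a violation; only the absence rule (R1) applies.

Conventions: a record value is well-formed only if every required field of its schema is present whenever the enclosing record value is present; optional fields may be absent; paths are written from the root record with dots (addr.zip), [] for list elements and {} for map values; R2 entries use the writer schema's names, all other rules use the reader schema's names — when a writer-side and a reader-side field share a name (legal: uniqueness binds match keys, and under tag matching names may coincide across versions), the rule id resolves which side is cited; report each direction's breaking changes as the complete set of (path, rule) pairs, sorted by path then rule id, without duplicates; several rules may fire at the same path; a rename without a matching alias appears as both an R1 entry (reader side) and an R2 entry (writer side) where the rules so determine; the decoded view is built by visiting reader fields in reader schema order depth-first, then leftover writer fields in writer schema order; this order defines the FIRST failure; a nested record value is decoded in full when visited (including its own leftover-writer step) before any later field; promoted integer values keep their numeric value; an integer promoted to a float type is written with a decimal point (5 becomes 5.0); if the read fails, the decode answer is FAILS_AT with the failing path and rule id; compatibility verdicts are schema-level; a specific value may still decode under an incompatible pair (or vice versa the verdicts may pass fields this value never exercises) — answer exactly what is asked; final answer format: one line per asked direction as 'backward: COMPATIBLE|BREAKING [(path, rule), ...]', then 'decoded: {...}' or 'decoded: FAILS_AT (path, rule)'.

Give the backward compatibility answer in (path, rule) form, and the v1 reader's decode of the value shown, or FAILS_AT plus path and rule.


backward: BREAKING [(height, R1), (score, R3)]; decoded: {"retries": 100, "notes": null, "score": null, "title": "kappa", "signature": 0xFF}

the writer's type comes first in each Ticket pair
backward for Ticket (reader v2, writer v1):
  int32 -> int32, writer optional: retries aligns to retries
  no writer field matches reader height
  float32 -> string, writer optional: score aligns to score
  string -> string, writer optional: title aligns to title
  bytes -> bytes, writer optional: signature aligns to signature
  writer notes: unknown to reader
  rule R1 violated at height
  rule R3 violated at score
  => 2 violation(s): backward is BREAKING for Ticket
decoding the Ticket value with the v1 reader:
  retries := 100
  notes := null (not supplied -> null)
  score := null (not supplied -> null)
  title := "kappa"
  signature := 0xFF
  writer height: unmatched, discarded
  => decoded: {"retries": 100, "notes": null, "score": null, "title": "kappa", "signature": 0xFF}
remaining Ticket differences; none change what is asked:
  field title in record Ticket: tag 8 changed to 10 -> no rule fires on it in Ticket's dialect; the asked verdict holds
  removed field notes from record Ticket -> no rule fires on it in Ticket's dialect; the asked verdict holds


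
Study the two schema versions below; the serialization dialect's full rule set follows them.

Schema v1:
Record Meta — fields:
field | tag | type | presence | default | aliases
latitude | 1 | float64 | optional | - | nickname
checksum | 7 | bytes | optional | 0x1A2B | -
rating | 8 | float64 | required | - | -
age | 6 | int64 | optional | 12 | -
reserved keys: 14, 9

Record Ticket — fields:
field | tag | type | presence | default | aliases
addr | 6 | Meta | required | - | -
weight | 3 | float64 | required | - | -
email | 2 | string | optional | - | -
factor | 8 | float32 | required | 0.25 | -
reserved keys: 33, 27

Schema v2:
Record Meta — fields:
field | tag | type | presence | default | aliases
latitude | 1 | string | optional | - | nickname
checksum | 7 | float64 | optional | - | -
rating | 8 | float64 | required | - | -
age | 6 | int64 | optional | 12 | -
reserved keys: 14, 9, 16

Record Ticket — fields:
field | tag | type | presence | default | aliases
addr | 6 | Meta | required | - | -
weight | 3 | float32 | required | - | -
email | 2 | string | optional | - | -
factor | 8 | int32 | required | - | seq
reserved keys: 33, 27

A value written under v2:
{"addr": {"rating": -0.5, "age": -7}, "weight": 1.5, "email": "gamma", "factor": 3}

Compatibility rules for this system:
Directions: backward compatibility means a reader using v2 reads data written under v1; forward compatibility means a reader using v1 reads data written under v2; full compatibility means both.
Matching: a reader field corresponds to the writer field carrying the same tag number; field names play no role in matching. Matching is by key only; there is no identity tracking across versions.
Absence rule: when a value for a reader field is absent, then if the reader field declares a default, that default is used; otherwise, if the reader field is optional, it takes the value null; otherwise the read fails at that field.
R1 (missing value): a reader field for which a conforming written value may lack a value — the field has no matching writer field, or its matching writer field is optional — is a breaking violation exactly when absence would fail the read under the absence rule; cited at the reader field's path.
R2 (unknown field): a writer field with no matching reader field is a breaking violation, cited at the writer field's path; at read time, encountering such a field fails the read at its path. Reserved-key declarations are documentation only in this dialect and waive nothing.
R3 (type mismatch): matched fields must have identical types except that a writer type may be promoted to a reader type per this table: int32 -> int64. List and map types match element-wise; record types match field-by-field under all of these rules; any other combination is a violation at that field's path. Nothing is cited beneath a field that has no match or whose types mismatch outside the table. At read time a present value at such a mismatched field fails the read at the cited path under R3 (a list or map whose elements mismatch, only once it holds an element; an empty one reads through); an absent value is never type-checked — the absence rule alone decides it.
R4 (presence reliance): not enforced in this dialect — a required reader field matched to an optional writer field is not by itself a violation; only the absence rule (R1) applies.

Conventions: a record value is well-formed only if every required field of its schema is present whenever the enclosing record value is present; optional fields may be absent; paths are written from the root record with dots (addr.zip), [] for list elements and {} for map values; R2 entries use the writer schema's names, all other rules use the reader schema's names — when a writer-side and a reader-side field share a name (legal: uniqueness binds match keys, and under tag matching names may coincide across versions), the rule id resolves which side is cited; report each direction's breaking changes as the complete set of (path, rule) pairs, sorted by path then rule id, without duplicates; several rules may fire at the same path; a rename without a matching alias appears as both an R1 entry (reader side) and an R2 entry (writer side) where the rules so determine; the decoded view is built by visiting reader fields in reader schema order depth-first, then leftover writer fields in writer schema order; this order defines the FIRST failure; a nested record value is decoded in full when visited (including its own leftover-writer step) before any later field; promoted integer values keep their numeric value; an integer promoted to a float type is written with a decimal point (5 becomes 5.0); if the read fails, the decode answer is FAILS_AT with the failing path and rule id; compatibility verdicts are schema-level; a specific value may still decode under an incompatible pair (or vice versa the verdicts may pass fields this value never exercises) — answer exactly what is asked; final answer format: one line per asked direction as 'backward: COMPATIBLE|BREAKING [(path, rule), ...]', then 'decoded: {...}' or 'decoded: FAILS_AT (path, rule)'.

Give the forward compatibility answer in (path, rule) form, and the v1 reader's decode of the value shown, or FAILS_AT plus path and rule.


the writer's type comes first in each Ticket pair
forward for Ticket (reader v1, writer v2):
  addr: paired with writer addr (Meta -> Meta; writer required)
  weight: paired with writer weight (float32 -> float64; writer required)
  email: paired with writer email (string -> string; writer optional)
  factor: paired with writer factor (int32 -> float32; writer required)
  addr.latitude: paired with writer addr.latitude (string -> float64; writer optional)
  addr.checksum: paired with writer addr.checksum (float64 -> bytes; writer optional)
  addr.rating: paired with writer addr.rating (float64 -> float64; writer required)
  addr.age: paired with writer addr.age (int64 -> int64; writer optional)
  violation R3 at addr.checksum
  violation R3 at addr.latitude
  violation R3 at factor
  violation R3 at weight
  => forward: BREAKING (4)
migrating the Ticket value to v1:
  addr.latitude := null (not supplied -> null)
  addr.checksum := 0x1A2B (no value, default fills)
  addr.rating := -0.5
  addr.age := -7
  read fails at weight under R3
  => FAILS_AT (weight, R3)

forward: BREAKING [(addr.checksum, R3), (addr.latitude, R3), (factor, R3), (weight, R3)]; decoded: FAILS_AT (weight, R3)


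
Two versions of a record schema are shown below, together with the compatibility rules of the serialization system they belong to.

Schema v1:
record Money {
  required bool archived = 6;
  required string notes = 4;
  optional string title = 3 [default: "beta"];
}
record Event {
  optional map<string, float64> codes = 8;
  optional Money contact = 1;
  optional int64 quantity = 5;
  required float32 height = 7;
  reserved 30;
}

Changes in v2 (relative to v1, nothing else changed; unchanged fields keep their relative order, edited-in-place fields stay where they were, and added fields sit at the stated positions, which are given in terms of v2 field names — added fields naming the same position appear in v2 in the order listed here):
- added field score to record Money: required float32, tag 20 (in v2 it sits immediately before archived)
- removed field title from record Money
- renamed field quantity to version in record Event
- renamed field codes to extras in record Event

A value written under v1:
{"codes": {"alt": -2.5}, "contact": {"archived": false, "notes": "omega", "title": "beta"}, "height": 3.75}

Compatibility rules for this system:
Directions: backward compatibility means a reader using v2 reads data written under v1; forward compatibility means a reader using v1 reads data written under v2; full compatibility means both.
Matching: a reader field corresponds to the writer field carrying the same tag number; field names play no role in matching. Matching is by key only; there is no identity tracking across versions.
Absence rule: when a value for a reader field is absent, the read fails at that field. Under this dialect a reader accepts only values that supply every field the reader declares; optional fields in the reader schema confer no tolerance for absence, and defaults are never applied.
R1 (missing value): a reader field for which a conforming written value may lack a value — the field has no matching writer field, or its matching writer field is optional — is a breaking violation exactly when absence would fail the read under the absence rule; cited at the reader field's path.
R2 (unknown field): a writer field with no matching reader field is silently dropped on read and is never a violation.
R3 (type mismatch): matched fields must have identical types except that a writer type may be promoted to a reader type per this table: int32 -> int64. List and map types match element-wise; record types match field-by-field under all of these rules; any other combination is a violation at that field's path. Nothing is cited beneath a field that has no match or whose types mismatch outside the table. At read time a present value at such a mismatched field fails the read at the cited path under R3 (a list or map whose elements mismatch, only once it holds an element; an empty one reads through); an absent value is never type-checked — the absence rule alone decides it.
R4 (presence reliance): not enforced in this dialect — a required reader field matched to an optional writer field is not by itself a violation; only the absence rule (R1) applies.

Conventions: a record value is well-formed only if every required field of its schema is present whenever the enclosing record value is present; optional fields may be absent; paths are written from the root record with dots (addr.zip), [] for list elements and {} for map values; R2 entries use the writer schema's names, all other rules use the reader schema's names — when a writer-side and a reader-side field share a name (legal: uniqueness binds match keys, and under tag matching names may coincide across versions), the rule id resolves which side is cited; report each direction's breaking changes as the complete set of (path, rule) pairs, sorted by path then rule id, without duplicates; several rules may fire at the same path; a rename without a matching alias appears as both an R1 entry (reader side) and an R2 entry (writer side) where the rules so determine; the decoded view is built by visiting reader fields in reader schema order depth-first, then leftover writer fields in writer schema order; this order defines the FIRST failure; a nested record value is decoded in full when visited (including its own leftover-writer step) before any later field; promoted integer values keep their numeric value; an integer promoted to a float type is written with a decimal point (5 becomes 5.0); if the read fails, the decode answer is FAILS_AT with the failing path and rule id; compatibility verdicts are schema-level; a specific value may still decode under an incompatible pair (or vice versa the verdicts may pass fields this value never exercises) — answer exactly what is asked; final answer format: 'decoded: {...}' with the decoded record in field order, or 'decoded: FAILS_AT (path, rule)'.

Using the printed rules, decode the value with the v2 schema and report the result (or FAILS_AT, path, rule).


each type pair in Event: writer, then reader
decode walk for Event under reader schema v2:
  extras := {"alt": -2.5} (from writer codes)
  read fails at contact.score under R1 (no fill)
  => FAILS_AT (contact.score, R1)
the rest of the Event diff is inert for this question:
  removed field title from record Money -> changes Event's schema-level verdicts only — the decode of this value is the same
  renamed field quantity to version in record Event -> changes Event's schema-level verdicts only — the decode of this value is the same
  renamed field codes to extras in record Event -> changes Event's schema-level verdicts only — the decode of this value is the same

decoded: FAILS_AT (contact.score, R1)
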